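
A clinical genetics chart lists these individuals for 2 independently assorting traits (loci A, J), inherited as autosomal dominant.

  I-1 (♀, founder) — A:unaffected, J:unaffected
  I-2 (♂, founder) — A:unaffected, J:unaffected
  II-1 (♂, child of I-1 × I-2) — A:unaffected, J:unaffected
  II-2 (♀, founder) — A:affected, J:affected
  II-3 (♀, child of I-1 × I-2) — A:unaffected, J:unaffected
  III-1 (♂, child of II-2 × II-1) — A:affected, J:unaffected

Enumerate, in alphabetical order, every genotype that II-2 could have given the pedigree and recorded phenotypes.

A/I-1 un ·: aa
A/I-2 un ·: aa
A/II-1 un I-1×I-2: aa
A/II-2 aff ·: Aa|AA
A/II-3 un I-1×I-2: aa
A/III-1 aff II-2×II-1: Aa
⇒ A over [I-1,I-2,II-1,II-2,II-3,III-1]: 2 consistent
J/I-1 un ·: jj
J/I-2 un ·: jj
J/II-1 un I-1×I-2: jj
J/II-2 aff ·: Jj
J/II-3 un I-1×I-2: jj
J/III-1 un II-2×II-1: jj
⇒ J over [I-1,I-2,II-1,II-2,II-3,III-1]: 1 consistent

II-2 ∈ {AA Jj, Aa Jj}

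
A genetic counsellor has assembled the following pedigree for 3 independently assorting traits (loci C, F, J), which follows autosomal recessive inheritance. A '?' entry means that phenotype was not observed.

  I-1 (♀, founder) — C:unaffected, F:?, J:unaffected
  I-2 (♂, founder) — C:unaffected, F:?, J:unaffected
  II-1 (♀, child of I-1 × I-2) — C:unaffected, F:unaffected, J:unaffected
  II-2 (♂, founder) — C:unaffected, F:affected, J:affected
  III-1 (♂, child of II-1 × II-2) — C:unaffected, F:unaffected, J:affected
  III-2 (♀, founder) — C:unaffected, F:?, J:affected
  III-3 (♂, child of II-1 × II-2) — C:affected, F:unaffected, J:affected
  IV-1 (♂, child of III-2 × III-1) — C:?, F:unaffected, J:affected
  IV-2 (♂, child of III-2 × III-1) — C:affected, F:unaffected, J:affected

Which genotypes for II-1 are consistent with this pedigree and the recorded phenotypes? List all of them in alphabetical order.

II-1 ∈ {Cc FF Jj, Cc Ff Jj}

C/I-1 un ·: CC|Cc
C/I-2 un ·: CC|Cc
C/II-1 un I-1×I-2: Cc
C/II-2 un ·: Cc
C/III-1 un II-1×II-2: Cc
C/III-2 un ·: Cc
C/III-3 aff II-1×II-2: cc
C/IV-1 ? III-2×III-1: CC|Cc|cc
C/IV-2 aff III-2×III-1: cc
⇒ C over [I-1,I-2,II-1,II-2,III-1,III-2,III-3,IV-1,IV-2]: 9 consistent
F/I-1 ? ·: FF|Ff|ff
F/I-2 ? ·: FF|Ff|ff
F/II-1 un I-1×I-2: FF|Ff
F/II-2 aff ·: ff
F/III-1 un II-1×II-2: Ff
F/III-2 ? ·: FF|Ff|ff
F/III-3 un II-1×II-2: Ff
F/IV-1 un III-2×III-1: FF|Ff
F/IV-2 un III-2×III-1: FF|Ff
⇒ F over [I-1,I-2,II-1,II-2,III-1,III-2,III-3,IV-1,IV-2]: 99 consistent
J/I-1 un ·: JJ|Jj
J/I-2 un ·: JJ|Jj
J/II-1 un I-1×I-2: Jj
J/II-2 aff ·: jj
J/III-1 aff II-1×II-2: jj
J/III-2 aff ·: jj
J/III-3 aff II-1×II-2: jj
J/IV-1 aff III-2×III-1: jj
J/IV-2 aff III-2×III-1: jj
⇒ J over [I-1,I-2,II-1,II-2,III-1,III-2,III-3,IV-1,IV-2]: 3 consistent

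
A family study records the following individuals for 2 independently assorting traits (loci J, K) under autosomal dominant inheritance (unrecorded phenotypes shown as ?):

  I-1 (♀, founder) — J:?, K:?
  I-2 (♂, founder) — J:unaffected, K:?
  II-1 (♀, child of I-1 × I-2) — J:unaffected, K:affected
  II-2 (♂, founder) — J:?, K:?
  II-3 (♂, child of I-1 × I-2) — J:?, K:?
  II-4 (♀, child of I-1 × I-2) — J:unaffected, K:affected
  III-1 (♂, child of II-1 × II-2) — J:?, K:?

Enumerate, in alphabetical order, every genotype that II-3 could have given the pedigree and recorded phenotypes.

J/I-1 ? ·: jj|Jj
J/I-2 un ·: jj
J/II-1 un I-1×I-2: jj
J/II-2 ? ·: jj|Jj|JJ
J/II-3 ? I-1×I-2: jj|Jj
J/II-4 un I-1×I-2: jj
J/III-1 ? II-1×II-2: jj|Jj
⇒ J over [I-1,I-2,II-1,II-2,II-3,II-4,III-1]: 12 consistent
K/I-1 ? ·: kk|Kk|KK
K/I-2 ? ·: kk|Kk|KK
K/II-1 aff I-1×I-2: Kk|KK
K/II-2 ? ·: kk|Kk|KK
K/II-3 ? I-1×I-2: kk|Kk|KK
K/II-4 aff I-1×I-2: Kk|KK
K/III-1 ? II-1×II-2: kk|Kk|KK
⇒ K over [I-1,I-2,II-1,II-2,II-3,II-4,III-1]: 200 consistent

II-3 ∈ {Jj KK, Jj Kk, Jj kk, jj KK, jj Kk, jj kk}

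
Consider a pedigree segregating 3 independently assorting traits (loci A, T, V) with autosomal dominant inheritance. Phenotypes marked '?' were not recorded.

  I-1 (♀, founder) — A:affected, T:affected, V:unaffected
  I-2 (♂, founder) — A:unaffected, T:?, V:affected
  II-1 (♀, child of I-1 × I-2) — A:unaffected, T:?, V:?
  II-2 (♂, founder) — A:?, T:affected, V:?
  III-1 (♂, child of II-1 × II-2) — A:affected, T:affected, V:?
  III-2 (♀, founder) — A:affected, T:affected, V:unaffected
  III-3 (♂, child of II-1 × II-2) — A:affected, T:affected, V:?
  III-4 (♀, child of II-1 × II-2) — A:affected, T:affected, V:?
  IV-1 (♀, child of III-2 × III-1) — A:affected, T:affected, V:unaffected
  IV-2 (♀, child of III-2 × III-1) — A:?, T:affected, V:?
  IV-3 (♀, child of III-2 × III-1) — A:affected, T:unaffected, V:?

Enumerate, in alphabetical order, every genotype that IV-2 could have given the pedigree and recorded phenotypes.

IV-2 ∈ {AA TT Vv, AA TT vv, AA Tt Vv, AA Tt vv, Aa TT Vv, Aa TT vv, Aa Tt Vv, Aa Tt vv, aa TT Vv, aa TT vv, aa Tt Vv, aa Tt vv}

A/I-1 aff ·: Aa
A/I-2 un ·: aa
A/II-1 un I-1×I-2: aa
A/II-2 ? ·: Aa|AA
A/III-1 aff II-1×II-2: Aa
A/III-2 aff ·: Aa|AA
A/III-3 aff II-1×II-2: Aa
A/III-4 aff II-1×II-2: Aa
A/IV-1 aff III-2×III-1: Aa|AA
A/IV-2 ? III-2×III-1: aa|Aa|AA
A/IV-3 aff III-2×III-1: Aa|AA
⇒ A over [I-1,I-2,II-1,II-2,III-1,III-2,III-3,III-4,IV-1,IV-2,IV-3]: 40 consistent
T/I-1 aff ·: Tt|TT
T/I-2 ? ·: tt|Tt|TT
T/II-1 ? I-1×I-2: tt|Tt|TT
T/II-2 aff ·: Tt|TT
T/III-1 aff II-1×II-2: Tt
T/III-2 aff ·: Tt
T/III-3 aff II-1×II-2: Tt|TT
T/III-4 aff II-1×II-2: Tt|TT
T/IV-1 aff III-2×III-1: Tt|TT
T/IV-2 aff III-2×III-1: Tt|TT
T/IV-3 un III-2×III-1: tt
⇒ T over [I-1,I-2,II-1,II-2,III-1,III-2,III-3,III-4,IV-1,IV-2,IV-3]: 240 consistent
V/I-1 un ·: vv
V/I-2 aff ·: Vv|VV
V/II-1 ? I-1×I-2: vv|Vv
V/II-2 ? ·: vv|Vv|VV
V/III-1 ? II-1×II-2: vv|Vv
V/III-2 un ·: vv
V/III-3 ? II-1×II-2: vv|Vv|VV
V/III-4 ? II-1×II-2: vv|Vv|VV
V/IV-1 un III-2×III-1: vv
V/IV-2 ? III-2×III-1: vv|Vv
V/IV-3 ? III-2×III-1: vv|Vv
⇒ V over [I-1,I-2,II-1,II-2,III-1,III-2,III-3,III-4,IV-1,IV-2,IV-3]: 187 consistent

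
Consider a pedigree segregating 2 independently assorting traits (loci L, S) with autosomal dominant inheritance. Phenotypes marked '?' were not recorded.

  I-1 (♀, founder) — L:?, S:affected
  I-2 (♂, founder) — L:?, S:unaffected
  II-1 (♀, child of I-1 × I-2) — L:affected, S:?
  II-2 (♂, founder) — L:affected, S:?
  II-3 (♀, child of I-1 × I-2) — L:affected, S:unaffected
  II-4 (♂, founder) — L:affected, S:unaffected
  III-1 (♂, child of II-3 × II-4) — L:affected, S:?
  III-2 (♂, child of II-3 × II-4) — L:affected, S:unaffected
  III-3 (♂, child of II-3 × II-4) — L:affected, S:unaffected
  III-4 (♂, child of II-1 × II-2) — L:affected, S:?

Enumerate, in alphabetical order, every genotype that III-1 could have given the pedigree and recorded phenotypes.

L/I-1 ? ·: ll|Ll|LL
L/I-2 ? ·: ll|Ll|LL
L/II-1 aff I-1×I-2: Ll|LL
L/II-2 aff ·: Ll|LL
L/II-3 aff I-1×I-2: Ll|LL
L/II-4 aff ·: Ll|LL
L/III-1 aff II-3×II-4: Ll|LL
L/III-2 aff II-3×II-4: Ll|LL
L/III-3 aff II-3×II-4: Ll|LL
L/III-4 aff II-1×II-2: Ll|LL
⇒ L over [I-1,I-2,II-1,II-2,II-3,II-4,III-1,III-2,III-3,III-4]: 808 consistent
S/I-1 aff ·: Ss
S/I-2 un ·: ss
S/II-1 ? I-1×I-2: ss|Ss
S/II-2 ? ·: ss|Ss|SS
S/II-3 un I-1×I-2: ss
S/II-4 un ·: ss
S/III-1 ? II-3×II-4: ss
S/III-2 un II-3×II-4: ss
S/III-3 un II-3×II-4: ss
S/III-4 ? II-1×II-2: ss|Ss|SS
⇒ S over [I-1,I-2,II-1,II-2,II-3,II-4,III-1,III-2,III-3,III-4]: 11 consistent

III-1 ∈ {LL ss, Ll ss}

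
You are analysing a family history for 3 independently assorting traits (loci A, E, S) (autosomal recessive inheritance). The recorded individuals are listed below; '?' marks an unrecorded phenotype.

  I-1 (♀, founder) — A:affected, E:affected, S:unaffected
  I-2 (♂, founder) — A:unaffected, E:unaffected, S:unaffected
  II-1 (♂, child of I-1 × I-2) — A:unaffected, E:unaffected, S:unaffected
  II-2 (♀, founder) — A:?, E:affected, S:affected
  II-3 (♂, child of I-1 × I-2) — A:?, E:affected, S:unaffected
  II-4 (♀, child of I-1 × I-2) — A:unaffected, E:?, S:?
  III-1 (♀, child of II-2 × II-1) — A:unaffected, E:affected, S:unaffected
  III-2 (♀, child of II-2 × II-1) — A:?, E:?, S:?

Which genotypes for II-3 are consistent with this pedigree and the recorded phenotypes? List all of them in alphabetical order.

II-3 ∈ {Aa ee SS, Aa ee Ss, aa ee SS, aa ee Ss}

A/I-1 aff ·: aa
A/I-2 un ·: AA|Aa
A/II-1 un I-1×I-2: Aa
A/II-2 ? ·: AA|Aa|aa
A/II-3 ? I-1×I-2: Aa|aa
A/II-4 un I-1×I-2: Aa
A/III-1 un II-2×II-1: AA|Aa
A/III-2 ? II-2×II-1: AA|Aa|aa
⇒ A over [I-1,I-2,II-1,II-2,II-3,II-4,III-1,III-2]: 36 consistent
E/I-1 aff ·: ee
E/I-2 un ·: Ee
E/II-1 un I-1×I-2: Ee
E/II-2 aff ·: ee
E/II-3 aff I-1×I-2: ee
E/II-4 ? I-1×I-2: Ee|ee
E/III-1 aff II-2×II-1: ee
E/III-2 ? II-2×II-1: Ee|ee
⇒ E over [I-1,I-2,II-1,II-2,II-3,II-4,III-1,III-2]: 4 consistent
S/I-1 un ·: SS|Ss
S/I-2 un ·: SS|Ss
S/II-1 un I-1×I-2: SS|Ss
S/II-2 aff ·: ss
S/II-3 un I-1×I-2: SS|Ss
S/II-4 ? I-1×I-2: SS|Ss|ss
S/III-1 un II-2×II-1: Ss
S/III-2 ? II-2×II-1: Ss|ss
⇒ S over [I-1,I-2,II-1,II-2,II-3,II-4,III-1,III-2]: 43 consistent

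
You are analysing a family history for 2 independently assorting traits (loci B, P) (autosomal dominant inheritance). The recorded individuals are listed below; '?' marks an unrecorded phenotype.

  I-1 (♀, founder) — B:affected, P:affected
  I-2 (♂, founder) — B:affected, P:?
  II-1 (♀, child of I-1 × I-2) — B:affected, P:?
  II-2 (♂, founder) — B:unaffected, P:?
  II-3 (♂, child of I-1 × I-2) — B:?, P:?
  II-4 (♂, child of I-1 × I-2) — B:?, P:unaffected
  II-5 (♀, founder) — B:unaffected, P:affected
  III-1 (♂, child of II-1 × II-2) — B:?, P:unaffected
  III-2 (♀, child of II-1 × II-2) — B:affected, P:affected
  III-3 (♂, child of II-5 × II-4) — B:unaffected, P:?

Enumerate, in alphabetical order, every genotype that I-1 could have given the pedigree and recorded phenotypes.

B/I-1 aff ·: Bb|BB
B/I-2 aff ·: Bb|BB
B/II-1 aff I-1×I-2: Bb|BB
B/II-2 un ·: bb
B/II-3 ? I-1×I-2: bb|Bb|BB
B/II-4 ? I-1×I-2: bb|Bb
B/II-5 un ·: bb
B/III-1 ? II-1×II-2: bb|Bb
B/III-2 aff II-1×II-2: Bb
B/III-3 un II-5×II-4: bb
⇒ B over [I-1,I-2,II-1,II-2,II-3,II-4,II-5,III-1,III-2,III-3]: 30 consistent
P/I-1 aff ·: Pp
P/I-2 ? ·: pp|Pp
P/II-1 ? I-1×I-2: pp|Pp
P/II-2 ? ·: pp|Pp
P/II-3 ? I-1×I-2: pp|Pp|PP
P/II-4 un I-1×I-2: pp
P/II-5 aff ·: Pp|PP
P/III-1 un II-1×II-2: pp
P/III-2 aff II-1×II-2: Pp|PP
P/III-3 ? II-5×II-4: pp|Pp
⇒ P over [I-1,I-2,II-1,II-2,II-3,II-4,II-5,III-1,III-2,III-3]: 60 consistent

I-1 ∈ {BB Pp, Bb Pp}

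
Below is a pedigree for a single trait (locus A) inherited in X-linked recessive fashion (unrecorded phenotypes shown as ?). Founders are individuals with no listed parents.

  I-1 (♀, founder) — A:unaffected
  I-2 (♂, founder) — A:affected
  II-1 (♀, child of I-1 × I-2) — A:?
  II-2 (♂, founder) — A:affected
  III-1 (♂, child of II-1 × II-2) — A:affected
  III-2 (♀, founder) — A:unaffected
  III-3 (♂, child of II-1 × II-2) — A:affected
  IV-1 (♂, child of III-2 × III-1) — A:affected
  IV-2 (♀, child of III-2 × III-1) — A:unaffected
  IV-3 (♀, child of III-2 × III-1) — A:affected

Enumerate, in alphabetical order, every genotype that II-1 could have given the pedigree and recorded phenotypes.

II-1 ∈ {X^AX^a, X^aX^a}

A/I-1 un ·: X^AX^A|X^AX^a
A/I-2 aff ·: X^aY
A/II-1 ? I-1×I-2: X^AX^a|X^aX^a
A/II-2 aff ·: X^aY
A/III-1 aff II-1×II-2: X^aY
A/III-2 un ·: X^AX^a
A/III-3 aff II-1×II-2: X^aY
A/IV-1 aff III-2×III-1: X^aY
A/IV-2 un III-2×III-1: X^AX^a
A/IV-3 aff III-2×III-1: X^aX^a
⇒ A over [I-1,I-2,II-1,II-2,III-1,III-2,III-3,IV-1,IV-2,IV-3]: 3 consistent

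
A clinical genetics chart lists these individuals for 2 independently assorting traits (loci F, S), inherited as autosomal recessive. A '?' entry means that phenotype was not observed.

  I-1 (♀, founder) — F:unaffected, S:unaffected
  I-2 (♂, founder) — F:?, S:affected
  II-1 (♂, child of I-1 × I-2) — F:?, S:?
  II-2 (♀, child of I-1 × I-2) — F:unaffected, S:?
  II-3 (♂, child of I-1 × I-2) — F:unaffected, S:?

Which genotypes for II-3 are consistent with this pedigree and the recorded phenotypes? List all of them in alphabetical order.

II-3 ∈ {FF Ss, FF ss, Ff Ss, Ff ss}

F/I-1 un ·: FF|Ff
F/I-2 ? ·: FF|Ff|ff
F/II-1 ? I-1×I-2: FF|Ff|ff
F/II-2 un I-1×I-2: FF|Ff
F/II-3 un I-1×I-2: FF|Ff
⇒ F over [I-1,I-2,II-1,II-2,II-3]: 32 consistent
S/I-1 un ·: SS|Ss
S/I-2 aff ·: ss
S/II-1 ? I-1×I-2: Ss|ss
S/II-2 ? I-1×I-2: Ss|ss
S/II-3 ? I-1×I-2: Ss|ss
⇒ S over [I-1,I-2,II-1,II-2,II-3]: 9 consistent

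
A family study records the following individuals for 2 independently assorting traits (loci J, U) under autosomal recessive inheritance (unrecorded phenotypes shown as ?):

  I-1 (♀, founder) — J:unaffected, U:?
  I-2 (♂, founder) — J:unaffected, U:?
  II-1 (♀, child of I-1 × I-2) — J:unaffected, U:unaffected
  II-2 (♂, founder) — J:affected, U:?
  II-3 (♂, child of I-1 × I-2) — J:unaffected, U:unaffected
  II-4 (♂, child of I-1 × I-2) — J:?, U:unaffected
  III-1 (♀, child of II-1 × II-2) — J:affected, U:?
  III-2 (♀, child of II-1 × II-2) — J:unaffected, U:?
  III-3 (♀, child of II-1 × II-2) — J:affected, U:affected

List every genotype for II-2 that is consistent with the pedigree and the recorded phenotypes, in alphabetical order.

II-2 ∈ {jj Uu, jj uu}

J/I-1 un ·: JJ|Jj
J/I-2 un ·: JJ|Jj
J/II-1 un I-1×I-2: Jj
J/II-2 aff ·: jj
J/II-3 un I-1×I-2: JJ|Jj
J/II-4 ? I-1×I-2: JJ|Jj|jj
J/III-1 aff II-1×II-2: jj
J/III-2 un II-1×II-2: Jj
J/III-3 aff II-1×II-2: jj
⇒ J over [I-1,I-2,II-1,II-2,II-3,II-4,III-1,III-2,III-3]: 14 consistent
U/I-1 ? ·: UU|Uu|uu
U/I-2 ? ·: UU|Uu|uu
U/II-1 un I-1×I-2: Uu
U/II-2 ? ·: Uu|uu
U/II-3 un I-1×I-2: UU|Uu
U/II-4 un I-1×I-2: UU|Uu
U/III-1 ? II-1×II-2: UU|Uu|uu
U/III-2 ? II-1×II-2: UU|Uu|uu
U/III-3 aff II-1×II-2: uu
⇒ U over [I-1,I-2,II-1,II-2,II-3,II-4,III-1,III-2,III-3]: 208 consistent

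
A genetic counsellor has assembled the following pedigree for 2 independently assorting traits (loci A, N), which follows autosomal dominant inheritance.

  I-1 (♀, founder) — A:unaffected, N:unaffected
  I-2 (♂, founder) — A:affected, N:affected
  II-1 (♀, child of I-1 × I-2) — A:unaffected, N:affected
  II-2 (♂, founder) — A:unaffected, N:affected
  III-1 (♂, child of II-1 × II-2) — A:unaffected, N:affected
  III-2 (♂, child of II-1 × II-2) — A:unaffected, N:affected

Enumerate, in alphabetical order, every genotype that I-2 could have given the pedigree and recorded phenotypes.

I-2 ∈ {Aa NN, Aa Nn}

A/I-1 un ·: aa
A/I-2 aff ·: Aa
A/II-1 un I-1×I-2: aa
A/II-2 un ·: aa
A/III-1 un II-1×II-2: aa
A/III-2 un II-1×II-2: aa
⇒ A over [I-1,I-2,II-1,II-2,III-1,III-2]: 1 consistent
N/I-1 un ·: nn
N/I-2 aff ·: Nn|NN
N/II-1 aff I-1×I-2: Nn
N/II-2 aff ·: Nn|NN
N/III-1 aff II-1×II-2: Nn|NN
N/III-2 aff II-1×II-2: Nn|NN
⇒ N over [I-1,I-2,II-1,II-2,III-1,III-2]: 16 consistent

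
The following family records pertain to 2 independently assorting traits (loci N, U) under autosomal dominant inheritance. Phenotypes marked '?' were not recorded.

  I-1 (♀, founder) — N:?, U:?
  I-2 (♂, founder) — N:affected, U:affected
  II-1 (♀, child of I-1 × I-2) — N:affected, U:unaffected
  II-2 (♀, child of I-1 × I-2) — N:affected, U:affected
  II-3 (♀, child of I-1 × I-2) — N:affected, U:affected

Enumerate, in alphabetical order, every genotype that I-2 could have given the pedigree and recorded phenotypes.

N/I-1 ? ·: nn|Nn|NN
N/I-2 aff ·: Nn|NN
N/II-1 aff I-1×I-2: Nn|NN
N/II-2 aff I-1×I-2: Nn|NN
N/II-3 aff I-1×I-2: Nn|NN
⇒ N over [I-1,I-2,II-1,II-2,II-3]: 27 consistent
U/I-1 ? ·: uu|Uu
U/I-2 aff ·: Uu
U/II-1 un I-1×I-2: uu
U/II-2 aff I-1×I-2: Uu|UU
U/II-3 aff I-1×I-2: Uu|UU
⇒ U over [I-1,I-2,II-1,II-2,II-3]: 5 consistent

I-2 ∈ {NN Uu, Nn Uu}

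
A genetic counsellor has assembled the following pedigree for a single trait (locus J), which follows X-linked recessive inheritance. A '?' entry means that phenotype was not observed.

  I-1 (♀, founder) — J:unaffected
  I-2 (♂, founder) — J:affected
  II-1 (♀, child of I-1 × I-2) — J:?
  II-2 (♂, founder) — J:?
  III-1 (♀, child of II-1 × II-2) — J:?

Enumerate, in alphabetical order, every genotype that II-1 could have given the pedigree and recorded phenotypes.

J/I-1 un ·: X^JX^J|X^JX^j
J/I-2 aff ·: X^jY
J/II-1 ? I-1×I-2: X^JX^j|X^jX^j
J/II-2 ? ·: X^JY|X^jY
J/III-1 ? II-1×II-2: X^JX^J|X^JX^j|X^jX^j
⇒ J over [I-1,I-2,II-1,II-2,III-1]: 10 consistent

II-1 ∈ {X^JX^j, X^jX^j}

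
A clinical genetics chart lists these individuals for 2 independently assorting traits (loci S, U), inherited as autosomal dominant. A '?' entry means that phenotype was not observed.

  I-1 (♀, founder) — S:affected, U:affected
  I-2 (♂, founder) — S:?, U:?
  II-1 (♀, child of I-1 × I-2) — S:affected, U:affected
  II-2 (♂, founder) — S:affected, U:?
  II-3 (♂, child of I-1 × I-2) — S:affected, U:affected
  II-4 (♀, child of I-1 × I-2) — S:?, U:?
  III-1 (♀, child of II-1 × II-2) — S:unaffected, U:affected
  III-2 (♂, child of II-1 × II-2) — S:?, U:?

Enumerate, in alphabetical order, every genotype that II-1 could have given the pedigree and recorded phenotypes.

S/I-1 aff ·: Ss|SS
S/I-2 ? ·: ss|Ss|SS
S/II-1 aff I-1×I-2: Ss
S/II-2 aff ·: Ss
S/II-3 aff I-1×I-2: Ss|SS
S/II-4 ? I-1×I-2: ss|Ss|SS
S/III-1 un II-1×II-2: ss
S/III-2 ? II-1×II-2: ss|Ss|SS
⇒ S over [I-1,I-2,II-1,II-2,II-3,II-4,III-1,III-2]: 51 consistent
U/I-1 aff ·: Uu|UU
U/I-2 ? ·: uu|Uu|UU
U/II-1 aff I-1×I-2: Uu|UU
U/II-2 ? ·: uu|Uu|UU
U/II-3 aff I-1×I-2: Uu|UU
U/II-4 ? I-1×I-2: uu|Uu|UU
U/III-1 aff II-1×II-2: Uu|UU
U/III-2 ? II-1×II-2: uu|Uu|UU
⇒ U over [I-1,I-2,II-1,II-2,II-3,II-4,III-1,III-2]: 294 consistent

II-1 ∈ {Ss UU, Ss Uu}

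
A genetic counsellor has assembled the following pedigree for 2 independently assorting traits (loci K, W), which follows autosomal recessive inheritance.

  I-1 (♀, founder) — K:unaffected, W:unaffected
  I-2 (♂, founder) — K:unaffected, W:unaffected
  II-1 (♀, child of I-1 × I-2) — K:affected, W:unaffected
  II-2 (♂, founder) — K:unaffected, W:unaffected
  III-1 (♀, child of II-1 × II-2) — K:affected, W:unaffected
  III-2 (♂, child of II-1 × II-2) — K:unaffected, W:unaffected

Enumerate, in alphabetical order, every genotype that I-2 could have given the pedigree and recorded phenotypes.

I-2 ∈ {Kk WW, Kk Ww}

K/I-1 un ·: Kk
K/I-2 un ·: Kk
K/II-1 aff I-1×I-2: kk
K/II-2 un ·: Kk
K/III-1 aff II-1×II-2: kk
K/III-2 un II-1×II-2: Kk
⇒ K over [I-1,I-2,II-1,II-2,III-1,III-2]: 1 consistent
W/I-1 un ·: WW|Ww
W/I-2 un ·: WW|Ww
W/II-1 un I-1×I-2: WW|Ww
W/II-2 un ·: WW|Ww
W/III-1 un II-1×II-2: WW|Ww
W/III-2 un II-1×II-2: WW|Ww
⇒ W over [I-1,I-2,II-1,II-2,III-1,III-2]: 44 consistent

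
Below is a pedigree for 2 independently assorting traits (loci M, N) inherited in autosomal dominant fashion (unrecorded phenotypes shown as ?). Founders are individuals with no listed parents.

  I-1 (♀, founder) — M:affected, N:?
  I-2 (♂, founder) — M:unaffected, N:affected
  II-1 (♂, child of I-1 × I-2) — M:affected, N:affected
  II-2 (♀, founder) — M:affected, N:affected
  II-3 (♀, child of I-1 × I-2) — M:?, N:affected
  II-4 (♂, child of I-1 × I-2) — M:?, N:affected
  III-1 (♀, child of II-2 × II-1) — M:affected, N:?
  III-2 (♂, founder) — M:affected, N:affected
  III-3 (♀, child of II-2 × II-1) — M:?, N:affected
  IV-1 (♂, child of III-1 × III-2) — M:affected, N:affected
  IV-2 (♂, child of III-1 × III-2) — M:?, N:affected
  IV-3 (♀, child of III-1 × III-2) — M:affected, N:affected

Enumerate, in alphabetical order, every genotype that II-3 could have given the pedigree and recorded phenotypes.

II-3 ∈ {Mm NN, Mm Nn, mm NN, mm Nn}

M/I-1 aff ·: Mm|MM
M/I-2 un ·: mm
M/II-1 aff I-1×I-2: Mm
M/II-2 aff ·: Mm|MM
M/II-3 ? I-1×I-2: mm|Mm
M/II-4 ? I-1×I-2: mm|Mm
M/III-1 aff II-2×II-1: Mm|MM
M/III-2 aff ·: Mm|MM
M/III-3 ? II-2×II-1: mm|Mm|MM
M/IV-1 aff III-1×III-2: Mm|MM
M/IV-2 ? III-1×III-2: mm|Mm|MM
M/IV-3 aff III-1×III-2: Mm|MM
⇒ M over [I-1,I-2,II-1,II-2,II-3,II-4,III-1,III-2,III-3,IV-1,IV-2,IV-3]: 725 consistent
N/I-1 ? ·: nn|Nn|NN
N/I-2 aff ·: Nn|NN
N/II-1 aff I-1×I-2: Nn|NN
N/II-2 aff ·: Nn|NN
N/II-3 aff I-1×I-2: Nn|NN
N/II-4 aff I-1×I-2: Nn|NN
N/III-1 ? II-2×II-1: nn|Nn|NN
N/III-2 aff ·: Nn|NN
N/III-3 aff II-2×II-1: Nn|NN
N/IV-1 aff III-1×III-2: Nn|NN
N/IV-2 aff III-1×III-2: Nn|NN
N/IV-3 aff III-1×III-2: Nn|NN
⇒ N over [I-1,I-2,II-1,II-2,II-3,II-4,III-1,III-2,III-3,IV-1,IV-2,IV-3]: 2223 consistent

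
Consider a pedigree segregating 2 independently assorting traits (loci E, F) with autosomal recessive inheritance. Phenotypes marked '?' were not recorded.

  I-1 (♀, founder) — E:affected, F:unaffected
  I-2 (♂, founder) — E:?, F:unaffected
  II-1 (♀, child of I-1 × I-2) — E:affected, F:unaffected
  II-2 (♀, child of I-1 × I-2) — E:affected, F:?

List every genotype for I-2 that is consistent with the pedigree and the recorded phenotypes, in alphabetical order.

I-2 ∈ {Ee FF, Ee Ff, ee FF, ee Ff}

E/I-1 aff ·: ee
E/I-2 ? ·: Ee|ee
E/II-1 aff I-1×I-2: ee
E/II-2 aff I-1×I-2: ee
⇒ E over [I-1,I-2,II-1,II-2]: 2 consistent
F/I-1 un ·: FF|Ff
F/I-2 un ·: FF|Ff
F/II-1 un I-1×I-2: FF|Ff
F/II-2 ? I-1×I-2: FF|Ff|ff
⇒ F over [I-1,I-2,II-1,II-2]: 15 consistent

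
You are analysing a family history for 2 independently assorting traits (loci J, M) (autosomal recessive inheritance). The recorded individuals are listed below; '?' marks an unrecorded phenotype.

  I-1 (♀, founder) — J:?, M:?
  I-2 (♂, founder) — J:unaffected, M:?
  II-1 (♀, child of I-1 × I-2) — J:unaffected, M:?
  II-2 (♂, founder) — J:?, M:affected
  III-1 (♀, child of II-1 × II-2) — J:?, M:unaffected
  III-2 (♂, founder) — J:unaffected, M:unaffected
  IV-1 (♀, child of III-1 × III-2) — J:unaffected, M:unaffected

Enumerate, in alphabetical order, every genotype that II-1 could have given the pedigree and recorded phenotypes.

II-1 ∈ {JJ MM, JJ Mm, Jj MM, Jj Mm}

J/I-1 ? ·: JJ|Jj|jj
J/I-2 un ·: JJ|Jj
J/II-1 un I-1×I-2: JJ|Jj
J/II-2 ? ·: JJ|Jj|jj
J/III-1 ? II-1×II-2: JJ|Jj|jj
J/III-2 un ·: JJ|Jj
J/IV-1 un III-1×III-2: JJ|Jj
⇒ J over [I-1,I-2,II-1,II-2,III-1,III-2,IV-1]: 166 consistent
M/I-1 ? ·: MM|Mm|mm
M/I-2 ? ·: MM|Mm|mm
M/II-1 ? I-1×I-2: MM|Mm
M/II-2 aff ·: mm
M/III-1 un II-1×II-2: Mm
M/III-2 un ·: MM|Mm
M/IV-1 un III-1×III-2: MM|Mm
⇒ M over [I-1,I-2,II-1,II-2,III-1,III-2,IV-1]: 44 consistent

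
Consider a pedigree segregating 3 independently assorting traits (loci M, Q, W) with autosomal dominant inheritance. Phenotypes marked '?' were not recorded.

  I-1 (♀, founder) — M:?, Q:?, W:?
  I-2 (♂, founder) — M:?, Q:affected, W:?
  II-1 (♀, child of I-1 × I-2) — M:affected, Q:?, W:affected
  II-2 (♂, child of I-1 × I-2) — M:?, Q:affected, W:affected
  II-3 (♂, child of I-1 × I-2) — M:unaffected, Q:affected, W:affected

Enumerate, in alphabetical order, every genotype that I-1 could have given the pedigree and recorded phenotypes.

I-1 ∈ {Mm QQ WW, Mm QQ Ww, Mm QQ ww, Mm Qq WW, Mm Qq Ww, Mm Qq ww, Mm qq WW, Mm qq Ww, Mm qq ww, mm QQ WW, mm QQ Ww, mm QQ ww, mm Qq WW, mm Qq Ww, mm Qq ww, mm qq WW, mm qq Ww, mm qq ww}

M/I-1 ? ·: mm|Mm
M/I-2 ? ·: mm|Mm
M/II-1 aff I-1×I-2: Mm|MM
M/II-2 ? I-1×I-2: mm|Mm|MM
M/II-3 un I-1×I-2: mm
⇒ M over [I-1,I-2,II-1,II-2,II-3]: 10 consistent
Q/I-1 ? ·: qq|Qq|QQ
Q/I-2 aff ·: Qq|QQ
Q/II-1 ? I-1×I-2: qq|Qq|QQ
Q/II-2 aff I-1×I-2: Qq|QQ
Q/II-3 aff I-1×I-2: Qq|QQ
⇒ Q over [I-1,I-2,II-1,II-2,II-3]: 32 consistent
W/I-1 ? ·: ww|Ww|WW
W/I-2 ? ·: ww|Ww|WW
W/II-1 aff I-1×I-2: Ww|WW
W/II-2 aff I-1×I-2: Ww|WW
W/II-3 aff I-1×I-2: Ww|WW
⇒ W over [I-1,I-2,II-1,II-2,II-3]: 29 consistent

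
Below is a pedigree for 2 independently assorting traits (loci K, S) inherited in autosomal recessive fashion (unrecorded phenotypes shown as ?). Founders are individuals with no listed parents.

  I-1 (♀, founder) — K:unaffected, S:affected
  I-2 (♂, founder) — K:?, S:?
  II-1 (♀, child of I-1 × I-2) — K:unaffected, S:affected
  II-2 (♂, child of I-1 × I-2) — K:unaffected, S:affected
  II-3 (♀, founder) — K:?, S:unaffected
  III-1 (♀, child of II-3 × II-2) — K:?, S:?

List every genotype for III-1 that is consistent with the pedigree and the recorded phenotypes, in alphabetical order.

K/I-1 un ·: KK|Kk
K/I-2 ? ·: KK|Kk|kk
K/II-1 un I-1×I-2: KK|Kk
K/II-2 un I-1×I-2: KK|Kk
K/II-3 ? ·: KK|Kk|kk
K/III-1 ? II-3×II-2: KK|Kk|kk
⇒ K over [I-1,I-2,II-1,II-2,II-3,III-1]: 84 consistent
S/I-1 aff ·: ss
S/I-2 ? ·: Ss|ss
S/II-1 aff I-1×I-2: ss
S/II-2 aff I-1×I-2: ss
S/II-3 un ·: SS|Ss
S/III-1 ? II-3×II-2: Ss|ss
⇒ S over [I-1,I-2,II-1,II-2,II-3,III-1]: 6 consistent

III-1 ∈ {KK Ss, KK ss, Kk Ss, Kk ss, kk Ss, kk ss}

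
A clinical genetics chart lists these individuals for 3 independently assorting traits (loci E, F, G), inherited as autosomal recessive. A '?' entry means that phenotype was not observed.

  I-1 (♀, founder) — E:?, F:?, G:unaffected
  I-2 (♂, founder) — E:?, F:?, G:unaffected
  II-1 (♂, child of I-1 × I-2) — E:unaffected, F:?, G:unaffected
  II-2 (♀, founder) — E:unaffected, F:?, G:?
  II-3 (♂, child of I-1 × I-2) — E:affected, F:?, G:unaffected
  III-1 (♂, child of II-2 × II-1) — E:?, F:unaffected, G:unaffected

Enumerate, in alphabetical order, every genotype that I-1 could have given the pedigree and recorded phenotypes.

E/I-1 ? ·: Ee|ee
E/I-2 ? ·: Ee|ee
E/II-1 un I-1×I-2: EE|Ee
E/II-2 un ·: EE|Ee
E/II-3 aff I-1×I-2: ee
E/III-1 ? II-2×II-1: EE|Ee|ee
⇒ E over [I-1,I-2,II-1,II-2,II-3,III-1]: 18 consistent
F/I-1 ? ·: FF|Ff|ff
F/I-2 ? ·: FF|Ff|ff
F/II-1 ? I-1×I-2: FF|Ff|ff
F/II-2 ? ·: FF|Ff|ff
F/II-3 ? I-1×I-2: FF|Ff|ff
F/III-1 un II-2×II-1: FF|Ff
⇒ F over [I-1,I-2,II-1,II-2,II-3,III-1]: 113 consistent
G/I-1 un ·: GG|Gg
G/I-2 un ·: GG|Gg
G/II-1 un I-1×I-2: GG|Gg
G/II-2 ? ·: GG|Gg|gg
G/II-3 un I-1×I-2: GG|Gg
G/III-1 un II-2×II-1: GG|Gg
⇒ G over [I-1,I-2,II-1,II-2,II-3,III-1]: 58 consistent

I-1 ∈ {Ee FF GG, Ee FF Gg, Ee Ff GG, Ee Ff Gg, Ee ff GG, Ee ff Gg, ee FF GG, ee FF Gg, ee Ff GG, ee Ff Gg, ee ff GG, ee ff Gg}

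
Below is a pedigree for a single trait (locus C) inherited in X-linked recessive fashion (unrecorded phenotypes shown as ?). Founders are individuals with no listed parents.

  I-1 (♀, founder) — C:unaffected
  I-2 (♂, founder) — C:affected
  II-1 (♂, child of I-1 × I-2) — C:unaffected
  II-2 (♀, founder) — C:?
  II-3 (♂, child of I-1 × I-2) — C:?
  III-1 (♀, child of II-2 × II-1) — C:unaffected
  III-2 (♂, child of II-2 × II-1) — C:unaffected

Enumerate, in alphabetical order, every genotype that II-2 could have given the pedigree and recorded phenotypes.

II-2 ∈ {X^CX^C, X^CX^c}

C/I-1 un ·: X^CX^C|X^CX^c
C/I-2 aff ·: X^cY
C/II-1 un I-1×I-2: X^CY
C/II-2 ? ·: X^CX^C|X^CX^c
C/II-3 ? I-1×I-2: X^CY|X^cY
C/III-1 un II-2×II-1: X^CX^C|X^CX^c
C/III-2 un II-2×II-1: X^CY
⇒ C over [I-1,I-2,II-1,II-2,II-3,III-1,III-2]: 9 consistent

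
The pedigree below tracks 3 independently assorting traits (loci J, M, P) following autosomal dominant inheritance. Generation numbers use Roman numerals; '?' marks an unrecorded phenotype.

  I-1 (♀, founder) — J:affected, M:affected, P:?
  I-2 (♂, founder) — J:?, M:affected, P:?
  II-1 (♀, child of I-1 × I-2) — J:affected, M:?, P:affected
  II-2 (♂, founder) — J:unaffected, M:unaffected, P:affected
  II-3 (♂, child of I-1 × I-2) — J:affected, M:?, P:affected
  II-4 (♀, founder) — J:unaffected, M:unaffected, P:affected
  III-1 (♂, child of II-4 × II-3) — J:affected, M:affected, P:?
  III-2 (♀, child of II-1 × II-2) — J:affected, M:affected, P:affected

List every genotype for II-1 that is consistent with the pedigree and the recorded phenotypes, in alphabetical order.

II-1 ∈ {JJ MM PP, JJ MM Pp, JJ Mm PP, JJ Mm Pp, Jj MM PP, Jj MM Pp, Jj Mm PP, Jj Mm Pp}

J/I-1 aff ·: Jj|JJ
J/I-2 ? ·: jj|Jj|JJ
J/II-1 aff I-1×I-2: Jj|JJ
J/II-2 un ·: jj
J/II-3 aff I-1×I-2: Jj|JJ
J/II-4 un ·: jj
J/III-1 aff II-4×II-3: Jj
J/III-2 aff II-1×II-2: Jj
⇒ J over [I-1,I-2,II-1,II-2,II-3,II-4,III-1,III-2]: 15 consistent
M/I-1 aff ·: Mm|MM
M/I-2 aff ·: Mm|MM
M/II-1 ? I-1×I-2: Mm|MM
M/II-2 un ·: mm
M/II-3 ? I-1×I-2: Mm|MM
M/II-4 un ·: mm
M/III-1 aff II-4×II-3: Mm
M/III-2 aff II-1×II-2: Mm
⇒ M over [I-1,I-2,II-1,II-2,II-3,II-4,III-1,III-2]: 13 consistent
P/I-1 ? ·: pp|Pp|PP
P/I-2 ? ·: pp|Pp|PP
P/II-1 aff I-1×I-2: Pp|PP
P/II-2 aff ·: Pp|PP
P/II-3 aff I-1×I-2: Pp|PP
P/II-4 aff ·: Pp|PP
P/III-1 ? II-4×II-3: pp|Pp|PP
P/III-2 aff II-1×II-2: Pp|PP
⇒ P over [I-1,I-2,II-1,II-2,II-3,II-4,III-1,III-2]: 257 consistent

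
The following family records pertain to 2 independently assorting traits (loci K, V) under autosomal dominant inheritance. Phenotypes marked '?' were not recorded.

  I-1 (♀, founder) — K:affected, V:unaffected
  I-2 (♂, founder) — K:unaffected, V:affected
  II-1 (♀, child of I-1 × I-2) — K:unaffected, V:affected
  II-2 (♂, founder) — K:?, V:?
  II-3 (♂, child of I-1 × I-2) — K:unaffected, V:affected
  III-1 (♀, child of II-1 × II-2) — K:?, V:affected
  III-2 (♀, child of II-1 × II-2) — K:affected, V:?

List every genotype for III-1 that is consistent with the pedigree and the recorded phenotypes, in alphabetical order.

III-1 ∈ {Kk VV, Kk Vv, kk VV, kk Vv}

K/I-1 aff ·: Kk
K/I-2 un ·: kk
K/II-1 un I-1×I-2: kk
K/II-2 ? ·: Kk|KK
K/II-3 un I-1×I-2: kk
K/III-1 ? II-1×II-2: kk|Kk
K/III-2 aff II-1×II-2: Kk
⇒ K over [I-1,I-2,II-1,II-2,II-3,III-1,III-2]: 3 consistent
V/I-1 un ·: vv
V/I-2 aff ·: Vv|VV
V/II-1 aff I-1×I-2: Vv
V/II-2 ? ·: vv|Vv|VV
V/II-3 aff I-1×I-2: Vv
V/III-1 aff II-1×II-2: Vv|VV
V/III-2 ? II-1×II-2: vv|Vv|VV
⇒ V over [I-1,I-2,II-1,II-2,II-3,III-1,III-2]: 24 consistent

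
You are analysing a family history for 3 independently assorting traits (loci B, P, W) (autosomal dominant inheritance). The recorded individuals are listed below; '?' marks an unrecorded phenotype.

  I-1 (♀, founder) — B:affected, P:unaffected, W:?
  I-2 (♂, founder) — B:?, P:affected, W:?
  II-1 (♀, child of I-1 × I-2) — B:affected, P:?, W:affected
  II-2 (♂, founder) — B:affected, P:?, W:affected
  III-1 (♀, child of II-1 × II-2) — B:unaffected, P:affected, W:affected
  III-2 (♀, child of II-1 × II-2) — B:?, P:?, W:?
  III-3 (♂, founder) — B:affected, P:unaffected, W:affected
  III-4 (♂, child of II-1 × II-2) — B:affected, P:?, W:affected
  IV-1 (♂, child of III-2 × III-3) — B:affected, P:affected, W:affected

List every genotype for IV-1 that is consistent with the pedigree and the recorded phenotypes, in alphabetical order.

IV-1 ∈ {BB Pp WW, BB Pp Ww, Bb Pp WW, Bb Pp Ww}

B/I-1 aff ·: Bb|BB
B/I-2 ? ·: bb|Bb|BB
B/II-1 aff I-1×I-2: Bb
B/II-2 aff ·: Bb
B/III-1 un II-1×II-2: bb
B/III-2 ? II-1×II-2: bb|Bb|BB
B/III-3 aff ·: Bb|BB
B/III-4 aff II-1×II-2: Bb|BB
B/IV-1 aff III-2×III-3: Bb|BB
⇒ B over [I-1,I-2,II-1,II-2,III-1,III-2,III-3,III-4,IV-1]: 90 consistent
P/I-1 un ·: pp
P/I-2 aff ·: Pp|PP
P/II-1 ? I-1×I-2: pp|Pp
P/II-2 ? ·: pp|Pp|PP
P/III-1 aff II-1×II-2: Pp|PP
P/III-2 ? II-1×II-2: Pp|PP
P/III-3 un ·: pp
P/III-4 ? II-1×II-2: pp|Pp|PP
P/IV-1 aff III-2×III-3: Pp
⇒ P over [I-1,I-2,II-1,II-2,III-1,III-2,III-3,III-4,IV-1]: 47 consistent
W/I-1 ? ·: ww|Ww|WW
W/I-2 ? ·: ww|Ww|WW
W/II-1 aff I-1×I-2: Ww|WW
W/II-2 aff ·: Ww|WW
W/III-1 aff II-1×II-2: Ww|WW
W/III-2 ? II-1×II-2: ww|Ww|WW
W/III-3 aff ·: Ww|WW
W/III-4 aff II-1×II-2: Ww|WW
W/IV-1 aff III-2×III-3: Ww|WW
⇒ W over [I-1,I-2,II-1,II-2,III-1,III-2,III-3,III-4,IV-1]: 572 consistent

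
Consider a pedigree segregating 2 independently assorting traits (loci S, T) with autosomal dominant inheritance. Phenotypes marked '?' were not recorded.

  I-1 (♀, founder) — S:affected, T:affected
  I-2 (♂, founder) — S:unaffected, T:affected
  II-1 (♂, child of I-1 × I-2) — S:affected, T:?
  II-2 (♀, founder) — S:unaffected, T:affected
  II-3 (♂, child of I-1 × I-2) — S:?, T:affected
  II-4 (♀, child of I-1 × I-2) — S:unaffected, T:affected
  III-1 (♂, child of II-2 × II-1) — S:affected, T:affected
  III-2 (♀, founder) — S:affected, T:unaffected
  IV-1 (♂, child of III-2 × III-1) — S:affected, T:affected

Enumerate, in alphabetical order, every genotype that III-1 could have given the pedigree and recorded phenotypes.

S/I-1 aff ·: Ss
S/I-2 un ·: ss
S/II-1 aff I-1×I-2: Ss
S/II-2 un ·: ss
S/II-3 ? I-1×I-2: ss|Ss
S/II-4 un I-1×I-2: ss
S/III-1 aff II-2×II-1: Ss
S/III-2 aff ·: Ss|SS
S/IV-1 aff III-2×III-1: Ss|SS
⇒ S over [I-1,I-2,II-1,II-2,II-3,II-4,III-1,III-2,IV-1]: 8 consistent
T/I-1 aff ·: Tt|TT
T/I-2 aff ·: Tt|TT
T/II-1 ? I-1×I-2: tt|Tt|TT
T/II-2 aff ·: Tt|TT
T/II-3 aff I-1×I-2: Tt|TT
T/II-4 aff I-1×I-2: Tt|TT
T/III-1 aff II-2×II-1: Tt|TT
T/III-2 un ·: tt
T/IV-1 aff III-2×III-1: Tt
⇒ T over [I-1,I-2,II-1,II-2,II-3,II-4,III-1,III-2,IV-1]: 95 consistent

III-1 ∈ {Ss TT, Ss Tt}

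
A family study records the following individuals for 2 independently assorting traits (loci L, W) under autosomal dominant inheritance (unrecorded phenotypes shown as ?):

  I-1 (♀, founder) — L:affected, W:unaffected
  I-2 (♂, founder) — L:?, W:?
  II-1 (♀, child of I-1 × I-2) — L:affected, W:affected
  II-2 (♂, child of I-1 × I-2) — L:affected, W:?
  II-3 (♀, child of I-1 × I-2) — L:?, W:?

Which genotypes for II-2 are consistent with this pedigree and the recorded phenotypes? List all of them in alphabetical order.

L/I-1 aff ·: Ll|LL
L/I-2 ? ·: ll|Ll|LL
L/II-1 aff I-1×I-2: Ll|LL
L/II-2 aff I-1×I-2: Ll|LL
L/II-3 ? I-1×I-2: ll|Ll|LL
⇒ L over [I-1,I-2,II-1,II-2,II-3]: 32 consistent
W/I-1 un ·: ww
W/I-2 ? ·: Ww|WW
W/II-1 aff I-1×I-2: Ww
W/II-2 ? I-1×I-2: ww|Ww
W/II-3 ? I-1×I-2: ww|Ww
⇒ W over [I-1,I-2,II-1,II-2,II-3]: 5 consistent

II-2 ∈ {LL Ww, LL ww, Ll Ww, Ll ww}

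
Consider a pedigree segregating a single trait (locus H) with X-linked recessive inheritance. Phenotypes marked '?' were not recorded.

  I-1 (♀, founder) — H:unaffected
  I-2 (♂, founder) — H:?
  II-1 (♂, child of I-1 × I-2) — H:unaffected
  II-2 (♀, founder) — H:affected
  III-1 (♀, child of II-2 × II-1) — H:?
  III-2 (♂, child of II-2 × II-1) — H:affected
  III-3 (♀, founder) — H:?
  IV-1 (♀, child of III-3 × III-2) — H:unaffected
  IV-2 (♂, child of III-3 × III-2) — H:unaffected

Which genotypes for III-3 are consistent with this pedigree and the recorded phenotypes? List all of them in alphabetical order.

H/I-1 un ·: X^HX^H|X^HX^h
H/I-2 ? ·: X^HY|X^hY
H/II-1 un I-1×I-2: X^HY
H/II-2 aff ·: X^hX^h
H/III-1 ? II-2×II-1: X^HX^h
H/III-2 aff II-2×II-1: X^hY
H/III-3 ? ·: X^HX^H|X^HX^h
H/IV-1 un III-3×III-2: X^HX^h
H/IV-2 un III-3×III-2: X^HY
⇒ H over [I-1,I-2,II-1,II-2,III-1,III-2,III-3,IV-1,IV-2]: 8 consistent

III-3 ∈ {X^HX^H, X^HX^h}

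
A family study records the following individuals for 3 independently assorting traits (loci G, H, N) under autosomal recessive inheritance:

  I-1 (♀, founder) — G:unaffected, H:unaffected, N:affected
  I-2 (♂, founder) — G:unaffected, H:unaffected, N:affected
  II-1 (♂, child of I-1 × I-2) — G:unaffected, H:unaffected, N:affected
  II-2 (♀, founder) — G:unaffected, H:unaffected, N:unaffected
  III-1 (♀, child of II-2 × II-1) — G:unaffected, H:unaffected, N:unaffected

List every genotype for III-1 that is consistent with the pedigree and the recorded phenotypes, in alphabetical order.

G/I-1 un ·: GG|Gg
G/I-2 un ·: GG|Gg
G/II-1 un I-1×I-2: GG|Gg
G/II-2 un ·: GG|Gg
G/III-1 un II-2×II-1: GG|Gg
⇒ G over [I-1,I-2,II-1,II-2,III-1]: 24 consistent
H/I-1 un ·: HH|Hh
H/I-2 un ·: HH|Hh
H/II-1 un I-1×I-2: HH|Hh
H/II-2 un ·: HH|Hh
H/III-1 un II-2×II-1: HH|Hh
⇒ H over [I-1,I-2,II-1,II-2,III-1]: 24 consistent
N/I-1 aff ·: nn
N/I-2 aff ·: nn
N/II-1 aff I-1×I-2: nn
N/II-2 un ·: NN|Nn
N/III-1 un II-2×II-1: Nn
⇒ N over [I-1,I-2,II-1,II-2,III-1]: 2 consistent

III-1 ∈ {GG HH Nn, GG Hh Nn, Gg HH Nn, Gg Hh Nn}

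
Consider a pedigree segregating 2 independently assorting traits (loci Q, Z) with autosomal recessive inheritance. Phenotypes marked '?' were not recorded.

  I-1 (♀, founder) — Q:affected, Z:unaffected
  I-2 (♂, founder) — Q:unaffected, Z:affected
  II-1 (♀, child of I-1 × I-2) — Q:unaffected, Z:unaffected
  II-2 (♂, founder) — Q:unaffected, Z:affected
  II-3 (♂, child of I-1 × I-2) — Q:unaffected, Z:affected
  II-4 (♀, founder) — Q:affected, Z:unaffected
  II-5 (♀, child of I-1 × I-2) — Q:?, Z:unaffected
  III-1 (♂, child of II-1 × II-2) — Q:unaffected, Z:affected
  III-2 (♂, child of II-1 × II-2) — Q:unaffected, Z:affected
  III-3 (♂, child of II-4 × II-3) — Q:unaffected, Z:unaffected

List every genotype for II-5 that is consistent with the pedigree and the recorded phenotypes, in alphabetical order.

II-5 ∈ {Qq Zz, qq Zz}

Q/I-1 aff ·: qq
Q/I-2 un ·: QQ|Qq
Q/II-1 un I-1×I-2: Qq
Q/II-2 un ·: QQ|Qq
Q/II-3 un I-1×I-2: Qq
Q/II-4 aff ·: qq
Q/II-5 ? I-1×I-2: Qq|qq
Q/III-1 un II-1×II-2: QQ|Qq
Q/III-2 un II-1×II-2: QQ|Qq
Q/III-3 un II-4×II-3: Qq
⇒ Q over [I-1,I-2,II-1,II-2,II-3,II-4,II-5,III-1,III-2,III-3]: 24 consistent
Z/I-1 un ·: Zz
Z/I-2 aff ·: zz
Z/II-1 un I-1×I-2: Zz
Z/II-2 aff ·: zz
Z/II-3 aff I-1×I-2: zz
Z/II-4 un ·: ZZ|Zz
Z/II-5 un I-1×I-2: Zz
Z/III-1 aff II-1×II-2: zz
Z/III-2 aff II-1×II-2: zz
Z/III-3 un II-4×II-3: Zz
⇒ Z over [I-1,I-2,II-1,II-2,II-3,II-4,II-5,III-1,III-2,III-3]: 2 consistent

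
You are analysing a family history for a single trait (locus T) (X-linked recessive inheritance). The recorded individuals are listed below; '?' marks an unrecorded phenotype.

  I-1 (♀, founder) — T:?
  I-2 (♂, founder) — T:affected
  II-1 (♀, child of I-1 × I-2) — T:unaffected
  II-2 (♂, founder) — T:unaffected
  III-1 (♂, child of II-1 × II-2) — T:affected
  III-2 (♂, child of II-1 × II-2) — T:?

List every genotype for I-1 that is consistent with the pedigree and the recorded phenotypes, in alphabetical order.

I-1 ∈ {X^TX^T, X^TX^t}

T/I-1 ? ·: X^TX^T|X^TX^t
T/I-2 aff ·: X^tY
T/II-1 un I-1×I-2: X^TX^t
T/II-2 un ·: X^TY
T/III-1 aff II-1×II-2: X^tY
T/III-2 ? II-1×II-2: X^TY|X^tY
⇒ T over [I-1,I-2,II-1,II-2,III-1,III-2]: 4 consistent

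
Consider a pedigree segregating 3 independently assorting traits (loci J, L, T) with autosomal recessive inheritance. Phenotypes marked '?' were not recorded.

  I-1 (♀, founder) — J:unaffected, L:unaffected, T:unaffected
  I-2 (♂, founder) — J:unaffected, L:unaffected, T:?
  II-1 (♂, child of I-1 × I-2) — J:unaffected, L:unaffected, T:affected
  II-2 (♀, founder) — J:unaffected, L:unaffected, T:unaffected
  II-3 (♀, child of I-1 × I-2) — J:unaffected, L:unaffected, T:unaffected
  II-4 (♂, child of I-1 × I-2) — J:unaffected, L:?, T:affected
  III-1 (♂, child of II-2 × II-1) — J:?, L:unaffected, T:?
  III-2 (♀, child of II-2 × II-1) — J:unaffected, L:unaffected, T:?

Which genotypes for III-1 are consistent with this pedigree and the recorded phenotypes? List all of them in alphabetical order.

J/I-1 un ·: JJ|Jj
J/I-2 un ·: JJ|Jj
J/II-1 un I-1×I-2: JJ|Jj
J/II-2 un ·: JJ|Jj
J/II-3 un I-1×I-2: JJ|Jj
J/II-4 un I-1×I-2: JJ|Jj
J/III-1 ? II-2×II-1: JJ|Jj|jj
J/III-2 un II-2×II-1: JJ|Jj
⇒ J over [I-1,I-2,II-1,II-2,II-3,II-4,III-1,III-2]: 185 consistent
L/I-1 un ·: LL|Ll
L/I-2 un ·: LL|Ll
L/II-1 un I-1×I-2: LL|Ll
L/II-2 un ·: LL|Ll
L/II-3 un I-1×I-2: LL|Ll
L/II-4 ? I-1×I-2: LL|Ll|ll
L/III-1 un II-2×II-1: LL|Ll
L/III-2 un II-2×II-1: LL|Ll
⇒ L over [I-1,I-2,II-1,II-2,II-3,II-4,III-1,III-2]: 187 consistent
T/I-1 un ·: Tt
T/I-2 ? ·: Tt|tt
T/II-1 aff I-1×I-2: tt
T/II-2 un ·: TT|Tt
T/II-3 un I-1×I-2: TT|Tt
T/II-4 aff I-1×I-2: tt
T/III-1 ? II-2×II-1: Tt|tt
T/III-2 ? II-2×II-1: Tt|tt
⇒ T over [I-1,I-2,II-1,II-2,II-3,II-4,III-1,III-2]: 15 consistent

III-1 ∈ {JJ LL Tt, JJ LL tt, JJ Ll Tt, JJ Ll tt, Jj LL Tt, Jj LL tt, Jj Ll Tt, Jj Ll tt, jj LL Tt, jj LL tt, jj Ll Tt, jj Ll tt}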